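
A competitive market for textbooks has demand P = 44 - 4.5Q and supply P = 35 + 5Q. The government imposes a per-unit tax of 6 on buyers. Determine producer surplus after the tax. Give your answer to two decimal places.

0.25

Without the tax, 44 - 4.5Q = 35 + 5Q so Q* = 0.9474 and P* = 39.7368.
A tax on buyers shifts demand down by 6: (44 - 6) - 4.5Q = 35 + 5Q, so Q_t = 0.3158. Buyers pay P_b = 42.5789; sellers receive P_s = P_b - 6 = 36.5789.
PS = (1/2)(Q_t)(P_s - 35) = (1/2)(0.3158)(1.5789) = 0.2493.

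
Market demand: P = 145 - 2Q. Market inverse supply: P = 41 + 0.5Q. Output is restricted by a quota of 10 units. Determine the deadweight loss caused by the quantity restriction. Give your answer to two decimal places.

Without the quota, 145 - 2Q = 41 + 0.5Q gives Q* = 41.6.
At Q = 10 the demand price is 145 - 2(10) = 125 and the supply price is 41 + 0.5(10) = 46.
Deadweight loss is the triangle between the curves from 10 to 41.6: (1/2)(125 - 46)(41.6 - 10) = 1248.2.

1248.20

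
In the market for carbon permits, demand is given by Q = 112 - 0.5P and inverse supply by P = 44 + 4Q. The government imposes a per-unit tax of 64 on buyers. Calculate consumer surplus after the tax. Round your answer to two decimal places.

Rewriting demand in inverse form: P = 224 - 2Q.
Pre-tax equilibrium: 224 - 2Q = 44 + 4Q gives Q* = 30, P* = 164.
A tax on buyers shifts demand down by 64: (224 - 64) - 2Q = 44 + 4Q, so Q_t = 19.3333. Buyers pay P_b = 185.3333; sellers receive P_s = P_b - 64 = 121.3333.
Consumer surplus is the triangle under demand above P_b: (1/2)(19.3333)(224 - 185.3333) = 373.7778.

373.78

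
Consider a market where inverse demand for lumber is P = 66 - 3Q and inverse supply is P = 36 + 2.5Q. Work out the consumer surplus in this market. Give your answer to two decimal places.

Setting demand equal to supply, 30 = 5.5Q, so Q* = 5.4545 and P* = 49.6364.
Consumer surplus is the triangle under demand above P*: (1/2)(5.4545)(66 - 49.6364) = (1/2)(5.4545)(16.3636) = 44.6281.

44.63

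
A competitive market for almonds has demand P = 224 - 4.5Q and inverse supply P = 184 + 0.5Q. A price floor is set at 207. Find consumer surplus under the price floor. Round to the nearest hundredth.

32.11

Without the control, 224 - 4.5Q = 184 + 0.5Q so Q* = 8 and P* = 188.
At P = 207, buyers demand (224 - 207)/4.5 = 3.7778 while sellers would supply more, so the quantity traded is 3.7778 at price 207.
CS is the triangle under demand above 207: (1/2)(3.7778)(224 - 207) = 32.1111.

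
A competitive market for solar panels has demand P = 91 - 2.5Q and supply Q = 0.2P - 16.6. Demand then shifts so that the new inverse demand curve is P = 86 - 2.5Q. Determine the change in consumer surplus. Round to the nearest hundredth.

Rewriting supply in inverse form: P = 83 + 5Q.
Initial equilibrium: Q_0 = 1.0667, P_0 = 88.3333; CS_0 = (1/2)(1.0667)(2.6667) = 1.4222, PS_0 = (1/2)(1.0667)(5.3333) = 2.8444.
New equilibrium: 86 - 2.5Q = 83 + 5Q gives Q_1 = 0.4, P_1 = 85; CS_1 = 0.2, PS_1 = 0.4.
Change in consumer surplus = 0.2 - 1.4222 = -1.2222.

-1.22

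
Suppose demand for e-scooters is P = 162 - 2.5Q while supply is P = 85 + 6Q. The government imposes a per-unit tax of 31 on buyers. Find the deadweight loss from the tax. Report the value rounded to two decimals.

Pre-tax equilibrium: 162 - 2.5Q = 85 + 6Q gives Q* = 9.0588, P* = 139.3529.
A tax on buyers shifts demand down by 31: (162 - 31) - 2.5Q = 85 + 6Q, so Q_t = 5.4118. Buyers pay P_b = 148.4706; sellers receive P_s = P_b - 31 = 117.4706.
Deadweight loss is the triangle between the curves from Q_t to Q*: (1/2)(9.0588 - 5.4118)(31) = 56.5294.

56.53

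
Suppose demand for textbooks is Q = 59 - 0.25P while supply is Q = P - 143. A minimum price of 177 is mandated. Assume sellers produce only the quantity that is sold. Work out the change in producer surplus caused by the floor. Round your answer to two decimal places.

219.74

Rewriting demand in inverse form: P = 236 - 4Q.
Rewriting supply in inverse form: P = 143 + Q.
Without the control, 236 - 4Q = 143 + Q so Q* = 18.6 and P* = 161.6.
At the floor price 177, quantity demanded is (236 - 177)/4 = 14.75; demand is the short side, so Q = 14.75 trades at P = 177.
PS goes from (1/2)(18.6)(18.6) = 172.98 to 392.7188 (computed as (177 - 143)(14.75) - (1/2)(1)(14.75)^2), a change of 219.7388.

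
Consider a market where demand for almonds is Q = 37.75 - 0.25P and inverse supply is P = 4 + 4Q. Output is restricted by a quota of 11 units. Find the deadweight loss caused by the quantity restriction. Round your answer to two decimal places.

217.56

Rewriting demand in inverse form: P = 151 - 4Q.
Without the quota, 151 - 4Q = 4 + 4Q gives Q* = 18.375.
At Q = 11 the demand price is 151 - 4(11) = 107 and the supply price is 4 + 4(11) = 48.
DWL = (1/2)(gap between curves at 11) x (Q* - 11) = (1/2)(59)(7.375) = 217.5625.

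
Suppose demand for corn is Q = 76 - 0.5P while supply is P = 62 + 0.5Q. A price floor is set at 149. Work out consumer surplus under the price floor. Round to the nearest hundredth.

Rewriting demand in inverse form: P = 152 - 2Q.
Free-market equilibrium: 152 - 2Q = 62 + 0.5Q gives Q* = 36, P* = 80.
At the floor price 149, quantity demanded is (152 - 149)/2 = 1.5; demand is the short side, so Q = 1.5 trades at P = 149.
CS is the triangle under demand above 149: (1/2)(1.5)(152 - 149) = 2.25.

2.25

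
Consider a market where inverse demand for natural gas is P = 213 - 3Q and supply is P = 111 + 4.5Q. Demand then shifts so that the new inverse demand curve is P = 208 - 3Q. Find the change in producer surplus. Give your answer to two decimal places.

Initial equilibrium: Q_0 = 13.6, P_0 = 172.2; CS_0 = (1/2)(13.6)(40.8) = 277.44, PS_0 = (1/2)(13.6)(61.2) = 416.16.
New equilibrium: 208 - 3Q = 111 + 4.5Q gives Q_1 = 12.9333, P_1 = 169.2; CS_1 = 250.9067, PS_1 = 376.36.
Change in producer surplus = 376.36 - 416.16 = -39.8.

-39.80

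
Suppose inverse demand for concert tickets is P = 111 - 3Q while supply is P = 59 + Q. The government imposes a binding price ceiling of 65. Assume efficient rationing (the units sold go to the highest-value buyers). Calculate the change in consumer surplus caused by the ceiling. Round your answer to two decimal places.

Free-market equilibrium: 111 - 3Q = 59 + Q gives Q* = 13, P* = 72.
At the ceiling price 65, quantity supplied is (65 - 59)/1 = 6; supply is the short side, so Q = 6 trades at P = 65.
CS goes from (1/2)(13)(39) = 253.5 to 222 (computed as (111 - 65)(6) - (1/2)(3)(6)^2), a change of -31.5.

-31.50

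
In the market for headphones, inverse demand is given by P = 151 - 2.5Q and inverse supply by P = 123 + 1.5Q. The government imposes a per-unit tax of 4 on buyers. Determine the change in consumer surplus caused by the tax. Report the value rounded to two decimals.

-16.25

Pre-tax equilibrium: 151 - 2.5Q = 123 + 1.5Q gives Q* = 7, P* = 133.5.
A tax on buyers shifts demand down by 4: (151 - 4) - 2.5Q = 123 + 1.5Q, so Q_t = 6. Buyers pay P_b = 136; sellers receive P_s = P_b - 4 = 132.
CS falls from (1/2)(7)(17.5) = 61.25 to (1/2)(6)(15) = 45, a change of -16.25.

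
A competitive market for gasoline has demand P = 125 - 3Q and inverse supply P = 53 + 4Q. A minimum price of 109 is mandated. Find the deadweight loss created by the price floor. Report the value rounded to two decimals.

85.84

Free-market equilibrium: 125 - 3Q = 53 + 4Q gives Q* = 10.2857, P* = 94.1429.
At P = 109, buyers demand (125 - 109)/3 = 5.3333 while sellers would supply more, so the quantity traded is 5.3333 at price 109.
At Q = 5.3333 the demand price is 109 and the supply price is 74.3333. Deadweight loss is the triangle between the curves from 5.3333 to 10.2857: (1/2)(109 - 74.3333)(10.2857 - 5.3333) = 85.8413.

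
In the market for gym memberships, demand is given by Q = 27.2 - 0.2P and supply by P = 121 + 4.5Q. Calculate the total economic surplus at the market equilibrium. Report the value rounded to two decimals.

11.84

Rewriting demand in inverse form: P = 136 - 5Q.
Equilibrium: 136 - 5Q = 121 + 4.5Q, so Q* = 1.5789 and P* = 128.1053.
CS = (1/2)(1.5789)(7.8947) = 6.2327 and PS = (1/2)(1.5789)(7.1053) = 5.6094, so total surplus = 11.8421.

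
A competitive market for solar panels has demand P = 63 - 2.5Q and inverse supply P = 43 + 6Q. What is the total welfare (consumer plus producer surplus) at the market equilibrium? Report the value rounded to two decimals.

23.53

Set 63 - 2.5Q = 43 + 6Q, which gives 20 = 8.5Q, so Q* = 2.3529 and P* = 63 - 2.5(2.3529) = 57.1176.
Total surplus is the full triangle between the curves from 0 to Q*: (1/2)(2.3529)(63 - 43) = 23.5294.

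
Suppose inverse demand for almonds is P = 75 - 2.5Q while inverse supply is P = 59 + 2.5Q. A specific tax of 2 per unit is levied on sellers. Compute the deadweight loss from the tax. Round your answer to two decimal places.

0.40

Without the tax, 75 - 2.5Q = 59 + 2.5Q so Q* = 3.2 and P* = 67.
A tax on sellers shifts supply up by 2: 75 - 2.5Q = 59 + 2.5Q + 2, so Q_t = 2.8. Buyers pay P_b = 68; sellers receive P_s = P_b - 2 = 66.
The welfare triangle lost has base Q* - Q_t = 0.4 and height t = 2, so DWL = (1/2)(0.4)(2) = 0.4.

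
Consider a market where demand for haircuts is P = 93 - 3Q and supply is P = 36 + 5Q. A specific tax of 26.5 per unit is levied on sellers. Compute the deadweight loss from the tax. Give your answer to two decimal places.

Pre-tax equilibrium: 93 - 3Q = 36 + 5Q gives Q* = 7.125, P* = 71.625.
With the tax, sellers need 26.5 more per unit: 93 - 3Q = 36 + 5Q + 26.5, so Q_t = 3.8125. Buyers pay P_b = 81.5625; sellers receive P_s = P_b - 26.5 = 55.0625.
The welfare triangle lost has base Q* - Q_t = 3.3125 and height t = 26.5, so DWL = (1/2)(3.3125)(26.5) = 43.8906.

43.89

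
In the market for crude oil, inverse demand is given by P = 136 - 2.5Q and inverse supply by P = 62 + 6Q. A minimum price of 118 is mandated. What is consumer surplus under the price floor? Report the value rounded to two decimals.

64.80

Free-market equilibrium: 136 - 2.5Q = 62 + 6Q gives Q* = 8.7059, P* = 114.2353.
At the floor price 118, quantity demanded is (136 - 118)/2.5 = 7.2; demand is the short side, so Q = 7.2 trades at P = 118.
CS is the triangle under demand above 118: (1/2)(7.2)(136 - 118) = 64.8.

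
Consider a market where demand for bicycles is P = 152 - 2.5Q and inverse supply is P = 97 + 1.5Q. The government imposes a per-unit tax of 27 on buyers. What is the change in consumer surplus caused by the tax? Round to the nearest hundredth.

-175.08

Pre-tax equilibrium: 152 - 2.5Q = 97 + 1.5Q gives Q* = 13.75, P* = 117.625.
A tax on buyers shifts demand down by 27: (152 - 27) - 2.5Q = 97 + 1.5Q, so Q_t = 7. Buyers pay P_b = 134.5; sellers receive P_s = P_b - 27 = 107.5.
Consumers lose the trapezoid between P* and P_b out to Q_t plus the triangle from Q_t to Q*: change in CS = 61.25 - 236.3281 = -175.0781.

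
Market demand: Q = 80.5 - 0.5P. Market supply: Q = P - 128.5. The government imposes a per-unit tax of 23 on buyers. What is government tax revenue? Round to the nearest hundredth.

72.83

Rewriting demand in inverse form: P = 161 - 2Q.
Rewriting supply in inverse form: P = 128.5 + Q.
Pre-tax equilibrium: 161 - 2Q = 128.5 + Q gives Q* = 10.8333, P* = 139.3333.
With the tax, buyers' net willingness to pay falls by 23: (161 - 23) - 2Q = 128.5 + Q, so Q_t = 3.1667. Buyers pay P_b = 154.6667; sellers receive P_s = P_b - 23 = 131.6667.
Tax revenue = t x Q_t = 23 x 3.1667 = 72.8333.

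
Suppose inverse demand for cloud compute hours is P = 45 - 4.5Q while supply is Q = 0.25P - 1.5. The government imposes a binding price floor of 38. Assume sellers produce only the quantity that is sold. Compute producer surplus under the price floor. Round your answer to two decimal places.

Rewriting supply in inverse form: P = 6 + 4Q.
Without the control, 45 - 4.5Q = 6 + 4Q so Q* = 4.5882 and P* = 24.3529.
At the floor price 38, quantity demanded is (45 - 38)/4.5 = 1.5556; demand is the short side, so Q = 1.5556 trades at P = 38.
The supply price at Q = 1.5556 is 12.2222. PS is the trapezoid between 38 and supply over [0, 1.5556]: (1/2)[(38 - 6) + (38 - 12.2222)](1.5556) = 44.9383.

44.94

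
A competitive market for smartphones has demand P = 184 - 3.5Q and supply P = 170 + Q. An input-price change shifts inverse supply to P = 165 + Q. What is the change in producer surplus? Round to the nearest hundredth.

Initial equilibrium: Q_0 = 3.1111, P_0 = 173.1111; CS_0 = (1/2)(3.1111)(10.8889) = 16.9383, PS_0 = (1/2)(3.1111)(3.1111) = 4.8395.
New equilibrium: 184 - 3.5Q = 165 + Q gives Q_1 = 4.2222, P_1 = 169.2222; CS_1 = 31.1975, PS_1 = 8.9136.
Change in producer surplus = 8.9136 - 4.8395 = 4.0741.

4.07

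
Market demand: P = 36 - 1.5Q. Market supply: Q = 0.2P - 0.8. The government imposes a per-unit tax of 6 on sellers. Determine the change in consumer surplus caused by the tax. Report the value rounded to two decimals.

Rewriting supply in inverse form: P = 4 + 5Q.
Pre-tax equilibrium: 36 - 1.5Q = 4 + 5Q gives Q* = 4.9231, P* = 28.6154.
A tax on sellers shifts supply up by 6: 36 - 1.5Q = 4 + 5Q + 6, so Q_t = 4. Buyers pay P_b = 30; sellers receive P_s = P_b - 6 = 24.
Consumers lose the trapezoid between P* and P_b out to Q_t plus the triangle from Q_t to Q*: change in CS = 12 - 18.1775 = -6.1775.

-6.18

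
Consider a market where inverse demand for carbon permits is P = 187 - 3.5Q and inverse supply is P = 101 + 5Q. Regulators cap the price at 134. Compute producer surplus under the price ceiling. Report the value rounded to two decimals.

108.90

Free-market equilibrium: 187 - 3.5Q = 101 + 5Q gives Q* = 10.1176, P* = 151.5882.
At the ceiling price 134, quantity supplied is (134 - 101)/5 = 6.6; supply is the short side, so Q = 6.6 trades at P = 134.
PS is the triangle above supply below 134: (1/2)(6.6)(134 - 101) = 108.9.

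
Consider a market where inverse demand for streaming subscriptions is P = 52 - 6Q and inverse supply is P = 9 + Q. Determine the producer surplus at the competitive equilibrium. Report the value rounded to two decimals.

Set 52 - 6Q = 9 + Q, which gives 43 = 7Q, so Q* = 6.1429 and P* = 52 - 6(6.1429) = 15.1429.
PS is the area between P* and the supply curve from 0 to Q*: (1/2)(6.1429)(6.1429) = 18.8673.

18.87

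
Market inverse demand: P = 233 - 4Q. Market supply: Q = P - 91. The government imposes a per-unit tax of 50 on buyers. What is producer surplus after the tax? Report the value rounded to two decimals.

169.28

Rewriting supply in inverse form: P = 91 + Q.
Pre-tax equilibrium: 233 - 4Q = 91 + Q gives Q* = 28.4, P* = 119.4.
With the tax, buyers' net willingness to pay falls by 50: (233 - 50) - 4Q = 91 + Q, so Q_t = 18.4. Buyers pay P_b = 159.4; sellers receive P_s = P_b - 50 = 109.4.
Producer surplus is the triangle above supply below P_s: (1/2)(18.4)(109.4 - 91) = 169.28.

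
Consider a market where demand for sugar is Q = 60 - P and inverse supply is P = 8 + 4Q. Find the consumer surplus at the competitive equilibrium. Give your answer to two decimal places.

54.08

Rewriting demand in inverse form: P = 60 - Q.
Set 60 - Q = 8 + 4Q, which gives 52 = 5Q, so Q* = 10.4 and P* = 60 - (10.4) = 49.6.
The demand choke price is 60, so CS = (1/2)(Q*)(60 - P*) = (1/2)(10.4)(10.4) = 54.08.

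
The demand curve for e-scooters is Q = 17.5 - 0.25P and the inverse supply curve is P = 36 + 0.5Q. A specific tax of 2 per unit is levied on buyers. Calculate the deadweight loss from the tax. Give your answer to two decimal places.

Rewriting demand in inverse form: P = 70 - 4Q.
Pre-tax equilibrium: 70 - 4Q = 36 + 0.5Q gives Q* = 7.5556, P* = 39.7778.
A tax on buyers shifts demand down by 2: (70 - 2) - 4Q = 36 + 0.5Q, so Q_t = 7.1111. Buyers pay P_b = 41.5556; sellers receive P_s = P_b - 2 = 39.5556.
Deadweight loss is the triangle between the curves from Q_t to Q*: (1/2)(7.5556 - 7.1111)(2) = 0.4444.

0.44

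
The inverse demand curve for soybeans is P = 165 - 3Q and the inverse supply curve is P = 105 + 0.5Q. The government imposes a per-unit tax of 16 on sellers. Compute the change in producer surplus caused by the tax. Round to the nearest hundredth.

Pre-tax equilibrium: 165 - 3Q = 105 + 0.5Q gives Q* = 17.1429, P* = 113.5714.
With the tax, sellers need 16 more per unit: 165 - 3Q = 105 + 0.5Q + 16, so Q_t = 12.5714. Buyers pay P_b = 127.2857; sellers receive P_s = P_b - 16 = 111.2857.
Producers lose the trapezoid between P_s and P* out to Q_t plus the triangle from Q_t to Q*: change in PS = 39.5102 - 73.4694 = -33.9592.

-33.96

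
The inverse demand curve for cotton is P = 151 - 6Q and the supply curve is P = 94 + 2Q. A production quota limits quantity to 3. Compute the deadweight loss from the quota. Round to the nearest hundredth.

Unrestricted equilibrium: Q* = (151 - 94)/(6 + 2) = 7.125.
At Q = 3 the demand price is 151 - 6(3) = 133 and the supply price is 94 + 2(3) = 100.
DWL = (1/2)(gap between curves at 3) x (Q* - 3) = (1/2)(33)(4.125) = 68.0625.

68.06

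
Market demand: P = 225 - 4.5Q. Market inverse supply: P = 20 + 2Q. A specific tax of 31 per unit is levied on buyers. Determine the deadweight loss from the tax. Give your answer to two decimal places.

73.92

Without the tax, 225 - 4.5Q = 20 + 2Q so Q* = 31.5385 and P* = 83.0769.
With the tax, buyers' net willingness to pay falls by 31: (225 - 31) - 4.5Q = 20 + 2Q, so Q_t = 26.7692. Buyers pay P_b = 104.5385; sellers receive P_s = P_b - 31 = 73.5385.
Deadweight loss is the triangle between the curves from Q_t to Q*: (1/2)(31.5385 - 26.7692)(31) = 73.9231.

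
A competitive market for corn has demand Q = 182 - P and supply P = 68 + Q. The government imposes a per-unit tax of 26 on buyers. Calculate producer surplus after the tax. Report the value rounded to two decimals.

Rewriting demand in inverse form: P = 182 - Q.
Pre-tax equilibrium: 182 - Q = 68 + Q gives Q* = 57, P* = 125.
A tax on buyers shifts demand down by 26: (182 - 26) - Q = 68 + Q, so Q_t = 44. Buyers pay P_b = 138; sellers receive P_s = P_b - 26 = 112.
PS = (1/2)(Q_t)(P_s - 68) = (1/2)(44)(44) = 968.

968.00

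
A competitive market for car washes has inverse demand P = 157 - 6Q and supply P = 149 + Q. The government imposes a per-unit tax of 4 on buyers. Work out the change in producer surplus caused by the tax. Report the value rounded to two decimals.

Without the tax, 157 - 6Q = 149 + Q so Q* = 1.1429 and P* = 150.1429.
A tax on buyers shifts demand down by 4: (157 - 4) - 6Q = 149 + Q, so Q_t = 0.5714. Buyers pay P_b = 153.5714; sellers receive P_s = P_b - 4 = 149.5714.
PS falls from (1/2)(1.1429)(1.1429) = 0.6531 to (1/2)(0.5714)(0.5714) = 0.1633, a change of -0.4898.

-0.49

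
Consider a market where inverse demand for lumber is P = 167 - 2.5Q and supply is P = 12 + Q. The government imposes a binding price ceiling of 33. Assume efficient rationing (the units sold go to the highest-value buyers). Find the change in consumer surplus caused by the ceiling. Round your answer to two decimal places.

Free-market equilibrium: 167 - 2.5Q = 12 + Q gives Q* = 44.2857, P* = 56.2857.
At P = 33, sellers supply (33 - 12)/1 = 21 while buyers want more, so the quantity traded is 21 at price 33.
CS goes from (1/2)(44.2857)(110.7143) = 2451.5306 to 2262.75 (computed as (167 - 33)(21) - (1/2)(2.5)(21)^2), a change of -188.7806.

-188.78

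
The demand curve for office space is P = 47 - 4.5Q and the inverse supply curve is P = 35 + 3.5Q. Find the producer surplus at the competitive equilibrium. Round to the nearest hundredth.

3.94

Set 47 - 4.5Q = 35 + 3.5Q, which gives 12 = 8Q, so Q* = 1.5 and P* = 47 - 4.5(1.5) = 40.25.
The supply curve's price intercept is 35, so PS = (1/2)(Q*)(P* - 35) = (1/2)(1.5)(5.25) = 3.9375.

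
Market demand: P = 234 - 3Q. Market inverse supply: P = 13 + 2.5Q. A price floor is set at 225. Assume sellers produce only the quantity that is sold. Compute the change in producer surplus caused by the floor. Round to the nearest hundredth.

Without the control, 234 - 3Q = 13 + 2.5Q so Q* = 40.1818 and P* = 113.4545.
At the floor price 225, quantity demanded is (234 - 225)/3 = 3; demand is the short side, so Q = 3 trades at P = 225.
PS goes from (1/2)(40.1818)(100.4545) = 2018.2231 to 624.75 (computed as (225 - 13)(3) - (1/2)(2.5)(3)^2), a change of -1393.4731.

-1393.47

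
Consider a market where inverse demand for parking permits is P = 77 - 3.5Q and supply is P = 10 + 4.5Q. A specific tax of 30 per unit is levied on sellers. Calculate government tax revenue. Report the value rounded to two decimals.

Without the tax, 77 - 3.5Q = 10 + 4.5Q so Q* = 8.375 and P* = 47.6875.
A tax on sellers shifts supply up by 30: 77 - 3.5Q = 10 + 4.5Q + 30, so Q_t = 4.625. Buyers pay P_b = 60.8125; sellers receive P_s = P_b - 30 = 30.8125.
Tax revenue = t x Q_t = 30 x 4.625 = 138.75.

138.75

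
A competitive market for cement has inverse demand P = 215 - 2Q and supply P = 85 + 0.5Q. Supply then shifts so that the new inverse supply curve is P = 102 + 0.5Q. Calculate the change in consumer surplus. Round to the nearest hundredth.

Initial equilibrium: Q_0 = 52, P_0 = 111; CS_0 = (1/2)(52)(104) = 2704, PS_0 = (1/2)(52)(26) = 676.
New equilibrium: 215 - 2Q = 102 + 0.5Q gives Q_1 = 45.2, P_1 = 124.6; CS_1 = 2043.04, PS_1 = 510.76.
Change in consumer surplus = 2043.04 - 2704 = -660.96.

-660.96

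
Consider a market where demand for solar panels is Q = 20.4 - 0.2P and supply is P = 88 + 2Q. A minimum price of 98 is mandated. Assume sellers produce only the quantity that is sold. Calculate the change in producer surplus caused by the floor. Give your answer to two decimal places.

Rewriting demand in inverse form: P = 102 - 5Q.
Without the control, 102 - 5Q = 88 + 2Q so Q* = 2 and P* = 92.
At P = 98, buyers demand (102 - 98)/5 = 0.8 while sellers would supply more, so the quantity traded is 0.8 at price 98.
PS goes from (1/2)(2)(4) = 4 to 7.36 (computed as (98 - 88)(0.8) - (1/2)(2)(0.8)^2), a change of 3.36.

3.36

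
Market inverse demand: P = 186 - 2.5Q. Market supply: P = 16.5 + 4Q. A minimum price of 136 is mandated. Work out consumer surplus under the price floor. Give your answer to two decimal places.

500.00

Without the control, 186 - 2.5Q = 16.5 + 4Q so Q* = 26.0769 and P* = 120.8077.
At the floor price 136, quantity demanded is (186 - 136)/2.5 = 20; demand is the short side, so Q = 20 trades at P = 136.
CS is the triangle under demand above 136: (1/2)(20)(186 - 136) = 500.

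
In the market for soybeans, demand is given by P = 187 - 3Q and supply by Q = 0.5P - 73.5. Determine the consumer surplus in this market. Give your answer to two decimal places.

Rewriting supply in inverse form: P = 147 + 2Q.
Equilibrium: 187 - 3Q = 147 + 2Q, so Q* = 8 and P* = 163.
CS is the area between the demand curve and P* from 0 to Q*: (1/2)(8)(24) = 96.

96.00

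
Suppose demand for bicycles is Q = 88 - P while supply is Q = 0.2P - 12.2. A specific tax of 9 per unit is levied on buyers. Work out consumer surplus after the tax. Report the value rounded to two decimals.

4.50

Rewriting demand in inverse form: P = 88 - Q.
Rewriting supply in inverse form: P = 61 + 5Q.
Pre-tax equilibrium: 88 - Q = 61 + 5Q gives Q* = 4.5, P* = 83.5.
A tax on buyers shifts demand down by 9: (88 - 9) - Q = 61 + 5Q, so Q_t = 3. Buyers pay P_b = 85; sellers receive P_s = P_b - 9 = 76.
Consumer surplus is the triangle under demand above P_b: (1/2)(3)(88 - 85) = 4.5.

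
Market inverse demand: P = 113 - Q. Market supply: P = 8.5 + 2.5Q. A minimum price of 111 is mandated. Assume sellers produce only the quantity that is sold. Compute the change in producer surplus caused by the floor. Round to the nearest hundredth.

-914.31

Without the control, 113 - Q = 8.5 + 2.5Q so Q* = 29.8571 and P* = 83.1429.
At P = 111, buyers demand (113 - 111)/1 = 2 while sellers would supply more, so the quantity traded is 2 at price 111.
PS goes from (1/2)(29.8571)(74.6429) = 1114.3112 to 200 (computed as (111 - 8.5)(2) - (1/2)(2.5)(2)^2), a change of -914.3112.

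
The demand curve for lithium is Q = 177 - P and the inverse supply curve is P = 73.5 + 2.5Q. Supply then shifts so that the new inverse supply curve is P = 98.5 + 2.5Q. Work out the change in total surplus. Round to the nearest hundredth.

Rewriting demand in inverse form: P = 177 - Q.
Initial equilibrium: Q_0 = 29.5714, P_0 = 147.4286; CS_0 = (1/2)(29.5714)(29.5714) = 437.2347, PS_0 = (1/2)(29.5714)(73.9286) = 1093.0867.
New equilibrium: 177 - Q = 98.5 + 2.5Q gives Q_1 = 22.4286, P_1 = 154.5714; CS_1 = 251.5204, PS_1 = 628.801.
Change in total surplus = (251.5204 + 628.801) - (437.2347 + 1093.0867) = -650.

-650.00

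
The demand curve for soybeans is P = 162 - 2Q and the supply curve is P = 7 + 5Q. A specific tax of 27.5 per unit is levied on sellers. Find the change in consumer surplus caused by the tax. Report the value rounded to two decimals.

-158.55

Pre-tax equilibrium: 162 - 2Q = 7 + 5Q gives Q* = 22.1429, P* = 117.7143.
With the tax, sellers need 27.5 more per unit: 162 - 2Q = 7 + 5Q + 27.5, so Q_t = 18.2143. Buyers pay P_b = 125.5714; sellers receive P_s = P_b - 27.5 = 98.0714.
CS falls from (1/2)(22.1429)(44.2857) = 490.3061 to (1/2)(18.2143)(36.4286) = 331.7602, a change of -158.5459.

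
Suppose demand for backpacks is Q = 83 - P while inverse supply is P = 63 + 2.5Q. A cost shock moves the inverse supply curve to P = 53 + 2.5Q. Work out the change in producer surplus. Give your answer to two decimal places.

Rewriting demand in inverse form: P = 83 - Q.
Initial equilibrium: Q_0 = 5.7143, P_0 = 77.2857; CS_0 = (1/2)(5.7143)(5.7143) = 16.3265, PS_0 = (1/2)(5.7143)(14.2857) = 40.8163.
New equilibrium: 83 - Q = 53 + 2.5Q gives Q_1 = 8.5714, P_1 = 74.4286; CS_1 = 36.7347, PS_1 = 91.8367.
Change in producer surplus = 91.8367 - 40.8163 = 51.0204.

51.02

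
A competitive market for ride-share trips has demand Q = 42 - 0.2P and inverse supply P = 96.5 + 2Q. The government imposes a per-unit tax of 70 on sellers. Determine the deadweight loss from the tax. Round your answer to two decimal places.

350.00

Rewriting demand in inverse form: P = 210 - 5Q.
Without the tax, 210 - 5Q = 96.5 + 2Q so Q* = 16.2143 and P* = 128.9286.
A tax on sellers shifts supply up by 70: 210 - 5Q = 96.5 + 2Q + 70, so Q_t = 6.2143. Buyers pay P_b = 178.9286; sellers receive P_s = P_b - 70 = 108.9286.
The welfare triangle lost has base Q* - Q_t = 10 and height t = 70, so DWL = (1/2)(10)(70) = 350.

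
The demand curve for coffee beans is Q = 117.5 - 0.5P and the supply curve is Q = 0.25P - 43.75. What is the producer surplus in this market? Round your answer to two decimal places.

200.00

Rewriting demand in inverse form: P = 235 - 2Q.
Rewriting supply in inverse form: P = 175 + 4Q.
Setting demand equal to supply, 60 = 6Q, so Q* = 10 and P* = 215.
The supply curve's price intercept is 175, so PS = (1/2)(Q*)(P* - 175) = (1/2)(10)(40) = 200.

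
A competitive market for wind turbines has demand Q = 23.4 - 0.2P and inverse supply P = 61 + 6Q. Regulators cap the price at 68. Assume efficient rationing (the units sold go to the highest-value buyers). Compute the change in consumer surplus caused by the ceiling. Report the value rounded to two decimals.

-11.03

Rewriting demand in inverse form: P = 117 - 5Q.
Free-market equilibrium: 117 - 5Q = 61 + 6Q gives Q* = 5.0909, P* = 91.5455.
At P = 68, sellers supply (68 - 61)/6 = 1.1667 while buyers want more, so the quantity traded is 1.1667 at price 68.
CS goes from (1/2)(5.0909)(25.4545) = 64.7934 to 53.7639 (computed as (117 - 68)(1.1667) - (1/2)(5)(1.1667)^2), a change of -11.0295.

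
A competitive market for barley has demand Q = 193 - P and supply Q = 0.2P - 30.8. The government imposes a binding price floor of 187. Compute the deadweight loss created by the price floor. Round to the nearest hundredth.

Rewriting demand in inverse form: P = 193 - Q.
Rewriting supply in inverse form: P = 154 + 5Q.
Free-market equilibrium: 193 - Q = 154 + 5Q gives Q* = 6.5, P* = 186.5.
At P = 187, buyers demand (193 - 187)/1 = 6 while sellers would supply more, so the quantity traded is 6 at price 187.
The lost-trades triangle has base Q* - 6 = 0.5 and height equal to the gap between the curves at Q = 6, which is 187 - 184 = 3. DWL = (1/2)(0.5)(3) = 0.75.

0.75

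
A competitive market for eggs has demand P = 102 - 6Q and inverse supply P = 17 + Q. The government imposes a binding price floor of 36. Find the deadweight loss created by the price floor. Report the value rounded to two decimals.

4.57

Free-market equilibrium: 102 - 6Q = 17 + Q gives Q* = 12.1429, P* = 29.1429.
At the floor price 36, quantity demanded is (102 - 36)/6 = 11; demand is the short side, so Q = 11 trades at P = 36.
At Q = 11 the demand price is 36 and the supply price is 28. Deadweight loss is the triangle between the curves from 11 to 12.1429: (1/2)(36 - 28)(12.1429 - 11) = 4.5714.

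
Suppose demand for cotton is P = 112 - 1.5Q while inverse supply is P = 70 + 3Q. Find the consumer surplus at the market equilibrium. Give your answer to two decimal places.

65.33

Setting demand equal to supply, 42 = 4.5Q, so Q* = 9.3333 and P* = 98.
The demand choke price is 112, so CS = (1/2)(Q*)(112 - P*) = (1/2)(9.3333)(14) = 65.3333.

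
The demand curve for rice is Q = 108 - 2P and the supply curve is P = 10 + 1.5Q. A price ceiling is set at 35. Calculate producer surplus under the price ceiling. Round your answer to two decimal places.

208.33

Rewriting demand in inverse form: P = 54 - 0.5Q.
Without the control, 54 - 0.5Q = 10 + 1.5Q so Q* = 22 and P* = 43.
At the ceiling price 35, quantity supplied is (35 - 10)/1.5 = 16.6667; supply is the short side, so Q = 16.6667 trades at P = 35.
PS is the triangle above supply below 35: (1/2)(16.6667)(35 - 10) = 208.3333.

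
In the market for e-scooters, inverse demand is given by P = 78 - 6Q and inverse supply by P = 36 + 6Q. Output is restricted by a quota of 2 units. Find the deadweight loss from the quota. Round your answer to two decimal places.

Without the quota, 78 - 6Q = 36 + 6Q gives Q* = 3.5.
At Q = 2 the demand price is 78 - 6(2) = 66 and the supply price is 36 + 6(2) = 48.
Deadweight loss is the triangle between the curves from 2 to 3.5: (1/2)(66 - 48)(3.5 - 2) = 13.5.

13.50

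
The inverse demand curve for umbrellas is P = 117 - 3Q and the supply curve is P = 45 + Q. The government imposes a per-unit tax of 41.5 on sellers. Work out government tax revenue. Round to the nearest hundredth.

Without the tax, 117 - 3Q = 45 + Q so Q* = 18 and P* = 63.
With the tax, sellers need 41.5 more per unit: 117 - 3Q = 45 + Q + 41.5, so Q_t = 7.625. Buyers pay P_b = 94.125; sellers receive P_s = P_b - 41.5 = 52.625.
Revenue is the tax times quantity traded: 41.5 x 7.625 = 316.4375.

316.44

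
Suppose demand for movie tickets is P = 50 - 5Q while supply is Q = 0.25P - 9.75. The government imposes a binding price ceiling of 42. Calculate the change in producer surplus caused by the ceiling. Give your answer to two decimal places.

-1.86

Rewriting supply in inverse form: P = 39 + 4Q.
Free-market equilibrium: 50 - 5Q = 39 + 4Q gives Q* = 1.2222, P* = 43.8889.
At the ceiling price 42, quantity supplied is (42 - 39)/4 = 0.75; supply is the short side, so Q = 0.75 trades at P = 42.
PS goes from (1/2)(1.2222)(4.8889) = 2.9877 to 1.125 (computed as (42 - 39)(0.75) - (1/2)(4)(0.75)^2), a change of -1.8627.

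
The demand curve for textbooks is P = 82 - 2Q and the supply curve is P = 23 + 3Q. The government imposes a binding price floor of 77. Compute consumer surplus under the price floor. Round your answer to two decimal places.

Free-market equilibrium: 82 - 2Q = 23 + 3Q gives Q* = 11.8, P* = 58.4.
At P = 77, buyers demand (82 - 77)/2 = 2.5 while sellers would supply more, so the quantity traded is 2.5 at price 77.
CS is the triangle under demand above 77: (1/2)(2.5)(82 - 77) = 6.25.

6.25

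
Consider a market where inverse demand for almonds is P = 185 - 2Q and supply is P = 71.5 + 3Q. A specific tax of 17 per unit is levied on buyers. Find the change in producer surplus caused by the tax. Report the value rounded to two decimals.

Pre-tax equilibrium: 185 - 2Q = 71.5 + 3Q gives Q* = 22.7, P* = 139.6.
With the tax, buyers' net willingness to pay falls by 17: (185 - 17) - 2Q = 71.5 + 3Q, so Q_t = 19.3. Buyers pay P_b = 146.4; sellers receive P_s = P_b - 17 = 129.4.
PS falls from (1/2)(22.7)(68.1) = 772.935 to (1/2)(19.3)(57.9) = 558.735, a change of -214.2.

-214.20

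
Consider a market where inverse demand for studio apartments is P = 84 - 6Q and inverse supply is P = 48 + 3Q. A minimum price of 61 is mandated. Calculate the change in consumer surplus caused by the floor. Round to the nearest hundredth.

Free-market equilibrium: 84 - 6Q = 48 + 3Q gives Q* = 4, P* = 60.
At the floor price 61, quantity demanded is (84 - 61)/6 = 3.8333; demand is the short side, so Q = 3.8333 trades at P = 61.
CS goes from (1/2)(4)(24) = 48 to 44.0833 (computed as (84 - 61)(3.8333) - (1/2)(6)(3.8333)^2), a change of -3.9167.

-3.92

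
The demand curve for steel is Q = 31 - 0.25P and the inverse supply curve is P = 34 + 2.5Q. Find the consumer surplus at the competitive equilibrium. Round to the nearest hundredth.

Rewriting demand in inverse form: P = 124 - 4Q.
Setting demand equal to supply, 90 = 6.5Q, so Q* = 13.8462 and P* = 68.6154.
Consumer surplus is the triangle under demand above P*: (1/2)(13.8462)(124 - 68.6154) = (1/2)(13.8462)(55.3846) = 383.432.

383.43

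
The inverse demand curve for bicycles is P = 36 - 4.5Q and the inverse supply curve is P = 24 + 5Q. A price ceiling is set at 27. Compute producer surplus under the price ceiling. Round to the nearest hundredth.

0.90

Free-market equilibrium: 36 - 4.5Q = 24 + 5Q gives Q* = 1.2632, P* = 30.3158.
At the ceiling price 27, quantity supplied is (27 - 24)/5 = 0.6; supply is the short side, so Q = 0.6 trades at P = 27.
PS is the triangle above supply below 27: (1/2)(0.6)(27 - 24) = 0.9.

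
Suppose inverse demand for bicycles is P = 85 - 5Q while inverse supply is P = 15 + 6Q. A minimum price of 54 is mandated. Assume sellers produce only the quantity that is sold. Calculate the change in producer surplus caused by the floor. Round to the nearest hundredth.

4.99

Free-market equilibrium: 85 - 5Q = 15 + 6Q gives Q* = 6.3636, P* = 53.1818.
At the floor price 54, quantity demanded is (85 - 54)/5 = 6.2; demand is the short side, so Q = 6.2 trades at P = 54.
PS goes from (1/2)(6.3636)(38.1818) = 121.4876 to 126.48 (computed as (54 - 15)(6.2) - (1/2)(6)(6.2)^2), a change of 4.9924.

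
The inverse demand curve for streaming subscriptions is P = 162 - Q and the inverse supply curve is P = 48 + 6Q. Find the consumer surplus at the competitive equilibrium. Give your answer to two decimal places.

Setting demand equal to supply, 114 = 7Q, so Q* = 16.2857 and P* = 145.7143.
The demand choke price is 162, so CS = (1/2)(Q*)(162 - P*) = (1/2)(16.2857)(16.2857) = 132.6122.

132.61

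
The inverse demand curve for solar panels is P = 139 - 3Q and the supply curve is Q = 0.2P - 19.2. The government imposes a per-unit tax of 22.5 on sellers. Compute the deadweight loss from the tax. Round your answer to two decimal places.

31.64

Rewriting supply in inverse form: P = 96 + 5Q.
Without the tax, 139 - 3Q = 96 + 5Q so Q* = 5.375 and P* = 122.875.
A tax on sellers shifts supply up by 22.5: 139 - 3Q = 96 + 5Q + 22.5, so Q_t = 2.5625. Buyers pay P_b = 131.3125; sellers receive P_s = P_b - 22.5 = 108.8125.
The welfare triangle lost has base Q* - Q_t = 2.8125 and height t = 22.5, so DWL = (1/2)(2.8125)(22.5) = 31.6406.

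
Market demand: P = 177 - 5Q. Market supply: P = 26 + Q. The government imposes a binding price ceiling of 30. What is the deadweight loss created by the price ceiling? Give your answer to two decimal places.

Free-market equilibrium: 177 - 5Q = 26 + Q gives Q* = 25.1667, P* = 51.1667.
At P = 30, sellers supply (30 - 26)/1 = 4 while buyers want more, so the quantity traded is 4 at price 30.
The lost-trades triangle has base Q* - 4 = 21.1667 and height equal to the gap between the curves at Q = 4, which is 157 - 30 = 127. DWL = (1/2)(21.1667)(127) = 1344.0833.

1344.08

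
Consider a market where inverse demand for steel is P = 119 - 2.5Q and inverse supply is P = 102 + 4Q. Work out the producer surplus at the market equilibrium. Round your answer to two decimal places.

Setting demand equal to supply, 17 = 6.5Q, so Q* = 2.6154 and P* = 112.4615.
Producer surplus is the triangle above supply below P*: (1/2)(2.6154)(112.4615 - 102) = (1/2)(2.6154)(10.4615) = 13.6805.

13.68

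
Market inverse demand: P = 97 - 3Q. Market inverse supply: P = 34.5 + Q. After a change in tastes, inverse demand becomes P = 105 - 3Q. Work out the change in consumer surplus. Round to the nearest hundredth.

Initial equilibrium: Q_0 = 15.625, P_0 = 50.125; CS_0 = (1/2)(15.625)(46.875) = 366.2109, PS_0 = (1/2)(15.625)(15.625) = 122.0703.
New equilibrium: 105 - 3Q = 34.5 + Q gives Q_1 = 17.625, P_1 = 52.125; CS_1 = 465.9609, PS_1 = 155.3203.
Change in consumer surplus = 465.9609 - 366.2109 = 99.75.

99.75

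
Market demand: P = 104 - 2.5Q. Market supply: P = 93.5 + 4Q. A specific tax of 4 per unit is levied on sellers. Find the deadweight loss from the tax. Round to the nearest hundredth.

Without the tax, 104 - 2.5Q = 93.5 + 4Q so Q* = 1.6154 and P* = 99.9615.
With the tax, sellers need 4 more per unit: 104 - 2.5Q = 93.5 + 4Q + 4, so Q_t = 1. Buyers pay P_b = 101.5; sellers receive P_s = P_b - 4 = 97.5.
Deadweight loss is the triangle between the curves from Q_t to Q*: (1/2)(1.6154 - 1)(4) = 1.2308.

1.23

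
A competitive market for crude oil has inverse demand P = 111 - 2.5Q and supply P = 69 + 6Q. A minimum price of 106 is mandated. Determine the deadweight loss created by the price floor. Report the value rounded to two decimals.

36.76

Free-market equilibrium: 111 - 2.5Q = 69 + 6Q gives Q* = 4.9412, P* = 98.6471.
At P = 106, buyers demand (111 - 106)/2.5 = 2 while sellers would supply more, so the quantity traded is 2 at price 106.
The lost-trades triangle has base Q* - 2 = 2.9412 and height equal to the gap between the curves at Q = 2, which is 106 - 81 = 25. DWL = (1/2)(2.9412)(25) = 36.7647.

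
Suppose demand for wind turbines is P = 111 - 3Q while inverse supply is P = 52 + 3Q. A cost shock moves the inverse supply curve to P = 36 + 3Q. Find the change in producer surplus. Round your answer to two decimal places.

Initial equilibrium: Q_0 = 9.8333, P_0 = 81.5; CS_0 = (1/2)(9.8333)(29.5) = 145.0417, PS_0 = (1/2)(9.8333)(29.5) = 145.0417.
New equilibrium: 111 - 3Q = 36 + 3Q gives Q_1 = 12.5, P_1 = 73.5; CS_1 = 234.375, PS_1 = 234.375.
Change in producer surplus = 234.375 - 145.0417 = 89.3333.

89.33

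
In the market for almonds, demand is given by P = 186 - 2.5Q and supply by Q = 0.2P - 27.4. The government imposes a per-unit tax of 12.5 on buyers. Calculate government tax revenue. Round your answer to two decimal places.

60.83

Rewriting supply in inverse form: P = 137 + 5Q.
Without the tax, 186 - 2.5Q = 137 + 5Q so Q* = 6.5333 and P* = 169.6667.
A tax on buyers shifts demand down by 12.5: (186 - 12.5) - 2.5Q = 137 + 5Q, so Q_t = 4.8667. Buyers pay P_b = 173.8333; sellers receive P_s = P_b - 12.5 = 161.3333.
Tax revenue = t x Q_t = 12.5 x 4.8667 = 60.8333.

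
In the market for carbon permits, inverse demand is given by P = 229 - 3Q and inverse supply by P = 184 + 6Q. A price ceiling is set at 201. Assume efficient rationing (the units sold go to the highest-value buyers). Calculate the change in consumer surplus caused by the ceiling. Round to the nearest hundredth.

Without the control, 229 - 3Q = 184 + 6Q so Q* = 5 and P* = 214.
At P = 201, sellers supply (201 - 184)/6 = 2.8333 while buyers want more, so the quantity traded is 2.8333 at price 201.
CS goes from (1/2)(5)(15) = 37.5 to 67.2917 (computed as (229 - 201)(2.8333) - (1/2)(3)(2.8333)^2), a change of 29.7917.

29.79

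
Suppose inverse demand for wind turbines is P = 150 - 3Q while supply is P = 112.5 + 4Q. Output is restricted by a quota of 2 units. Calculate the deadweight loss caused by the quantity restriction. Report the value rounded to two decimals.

Unrestricted equilibrium: Q* = (150 - 112.5)/(3 + 4) = 5.3571.
At Q = 2 the demand price is 150 - 3(2) = 144 and the supply price is 112.5 + 4(2) = 120.5.
DWL = (1/2)(gap between curves at 2) x (Q* - 2) = (1/2)(23.5)(3.3571) = 39.4464.

39.45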